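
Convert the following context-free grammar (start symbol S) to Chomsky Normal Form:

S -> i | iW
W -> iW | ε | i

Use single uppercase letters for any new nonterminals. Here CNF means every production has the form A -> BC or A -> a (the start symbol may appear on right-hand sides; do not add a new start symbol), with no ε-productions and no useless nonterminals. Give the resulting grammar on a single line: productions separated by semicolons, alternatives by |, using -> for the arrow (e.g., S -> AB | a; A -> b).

S -> i | AW; A -> i; W -> i | AW

Nullable: {W}; after ε-elimination: S -> i | iW; W -> i | iW.
No unit productions to eliminate.
TERM: introduce A -> i and substitute in every rule of length ≥2.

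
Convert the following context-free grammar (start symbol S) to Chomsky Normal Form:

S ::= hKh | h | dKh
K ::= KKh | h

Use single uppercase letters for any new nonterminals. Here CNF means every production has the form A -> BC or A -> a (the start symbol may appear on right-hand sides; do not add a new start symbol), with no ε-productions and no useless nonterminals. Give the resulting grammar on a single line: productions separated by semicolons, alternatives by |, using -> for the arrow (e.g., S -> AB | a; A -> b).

S -> h | AD | BE; A -> h; B -> d; C -> KA; D -> KA; E -> KA; K -> h | KC

No ε-productions.
No unit productions to eliminate.
TERM: introduce B -> d, A -> h and substitute in every rule of length ≥2.
BIN: K -> KKA becomes K -> KC, C -> KA; S -> AKA becomes S -> AD, D -> KA; S -> BKA becomes S -> BE, E -> KA.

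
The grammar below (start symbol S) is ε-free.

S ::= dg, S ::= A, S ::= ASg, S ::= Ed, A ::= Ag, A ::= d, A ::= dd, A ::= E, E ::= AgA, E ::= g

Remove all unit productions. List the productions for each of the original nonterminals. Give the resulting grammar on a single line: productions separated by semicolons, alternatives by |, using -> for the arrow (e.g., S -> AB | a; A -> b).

S -> d | g | Ag | Ed | dd | dg | ASg | AgA; A -> d | g | Ag | dd | AgA; E -> g | AgA

Unit productions: A->E, S->A.
Unit pairs (A ⇒* B via units): (A,E), (S,A), (S,E).
S: inherits non-unit rules of {A, E, S} → ASg | Ag | AgA | Ed | d | dd | dg | g.
A: inherits non-unit rules of {A, E} → Ag | AgA | d | dd | g.
E: inherits non-unit rules of {E} → AgA | g.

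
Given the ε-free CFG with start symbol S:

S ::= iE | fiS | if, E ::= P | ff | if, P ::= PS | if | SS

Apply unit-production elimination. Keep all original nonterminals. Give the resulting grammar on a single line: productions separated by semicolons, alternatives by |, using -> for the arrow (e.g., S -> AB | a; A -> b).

Unit productions: E->P.
Unit pairs (A ⇒* B via units): (E,P).
S: inherits non-unit rules of {S} → fiS | iE | if.
E: inherits non-unit rules of {E, P} → PS | SS | ff | if.
P: inherits non-unit rules of {P} → PS | SS | if.

S -> iE | if | fiS; E -> PS | SS | ff | if; P -> PS | SS | if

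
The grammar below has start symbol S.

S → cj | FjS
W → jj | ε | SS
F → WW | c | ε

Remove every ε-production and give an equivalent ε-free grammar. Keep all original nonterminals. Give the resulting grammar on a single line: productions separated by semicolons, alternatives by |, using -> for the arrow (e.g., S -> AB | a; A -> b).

Nullable set: {F, W}.
S -> FjS: F nullable, giving FjS | jS.
Drop F -> ε.
F -> WW: W, W nullable, giving W | WW.
Drop W -> ε.
Unchanged (no nullable symbols): S -> cj; F -> c; W -> SS; W -> jj.

S -> cj | jS | FjS; F -> W | c | WW; W -> SS | jj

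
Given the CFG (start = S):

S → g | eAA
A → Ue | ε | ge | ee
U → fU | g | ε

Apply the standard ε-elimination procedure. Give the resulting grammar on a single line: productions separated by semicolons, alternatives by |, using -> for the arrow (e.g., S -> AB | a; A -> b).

S -> e | g | eA | eAA; A -> e | Ue | ee | ge; U -> f | g | fU

Nullable set: {A, U}.
S -> eAA: A, A nullable, giving e | eA | eAA.
Drop A -> ε.
A -> Ue: U nullable, giving Ue | e.
Drop U -> ε.
U -> fU: U nullable, giving f | fU.
Unchanged (no nullable symbols): S -> g; A -> ee; A -> ge; U -> g.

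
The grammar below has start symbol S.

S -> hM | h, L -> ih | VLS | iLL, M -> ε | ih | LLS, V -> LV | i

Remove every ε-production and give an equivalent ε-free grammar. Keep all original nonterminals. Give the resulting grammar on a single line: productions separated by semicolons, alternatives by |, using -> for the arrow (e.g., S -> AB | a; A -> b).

Nullable set: {M}.
S -> hM: M nullable, giving h | hM.
Drop M -> ε.
Unchanged (no nullable symbols): S -> h; L -> VLS; L -> iLL; L -> ih; M -> LLS; M -> ih; V -> LV; V -> i.

S -> h | hM; L -> ih | VLS | iLL; M -> ih | LLS; V -> i | LV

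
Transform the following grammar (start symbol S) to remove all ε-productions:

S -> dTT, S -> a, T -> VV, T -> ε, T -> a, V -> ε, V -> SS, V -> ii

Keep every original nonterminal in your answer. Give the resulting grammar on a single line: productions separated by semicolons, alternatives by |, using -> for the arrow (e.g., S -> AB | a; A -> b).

Nullable set: {T, V}.
S -> dTT: T, T nullable, giving d | dT | dTT.
Drop T -> ε.
T -> VV: V, V nullable, giving V | VV.
Drop V -> ε.
Unchanged (no nullable symbols): S -> a; T -> a; V -> SS; V -> ii.

S -> a | d | dT | dTT; T -> V | a | VV; V -> SS | ii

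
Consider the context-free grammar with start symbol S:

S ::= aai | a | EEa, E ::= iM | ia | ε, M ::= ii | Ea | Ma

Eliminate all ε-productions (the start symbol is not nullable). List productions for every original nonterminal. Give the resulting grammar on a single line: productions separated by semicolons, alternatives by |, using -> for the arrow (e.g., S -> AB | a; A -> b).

S -> a | Ea | EEa | aai; E -> iM | ia; M -> a | Ea | Ma | ii

Nullable set: {E}.
S -> EEa: E, E nullable, giving EEa | Ea | a.
Drop E -> ε.
M -> Ea: E nullable, giving Ea | a.
Unchanged (no nullable symbols): S -> a; S -> aai; E -> iM; E -> ia; M -> Ma; M -> ii.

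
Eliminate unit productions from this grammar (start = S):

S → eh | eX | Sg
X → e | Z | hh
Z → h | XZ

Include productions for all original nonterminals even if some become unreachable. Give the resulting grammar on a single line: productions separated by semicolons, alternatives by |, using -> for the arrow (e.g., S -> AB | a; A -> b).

Unit productions: X->Z.
Unit pairs (A ⇒* B via units): (X,Z).
S: inherits non-unit rules of {S} → Sg | eX | eh.
X: inherits non-unit rules of {X, Z} → XZ | e | h | hh.
Z: inherits non-unit rules of {Z} → XZ | h.

S -> Sg | eX | eh; X -> e | h | XZ | hh; Z -> h | XZ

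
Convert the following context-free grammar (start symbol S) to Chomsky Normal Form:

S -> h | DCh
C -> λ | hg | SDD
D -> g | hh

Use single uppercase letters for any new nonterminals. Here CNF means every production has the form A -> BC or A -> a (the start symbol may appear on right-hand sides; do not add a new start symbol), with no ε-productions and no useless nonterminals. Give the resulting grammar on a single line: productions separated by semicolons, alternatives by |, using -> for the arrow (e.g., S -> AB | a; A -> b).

Nullable: {C}; after ε-elimination: S -> h | Dh | DCh; C -> hg | SDD; D -> g | hh.
No unit productions to eliminate.
TERM: introduce B -> g, A -> h and substitute in every rule of length ≥2.
BIN: C -> SDD becomes C -> SE, E -> DD; S -> DCA becomes S -> DF, F -> CA.

S -> h | DA | DF; A -> h; B -> g; C -> AB | SE; D -> g | AA; E -> DD; F -> CA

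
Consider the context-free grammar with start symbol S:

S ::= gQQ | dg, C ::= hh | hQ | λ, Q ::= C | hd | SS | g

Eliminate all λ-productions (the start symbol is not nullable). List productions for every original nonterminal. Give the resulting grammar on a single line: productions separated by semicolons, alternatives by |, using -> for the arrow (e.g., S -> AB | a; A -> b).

S -> g | dg | gQ | gQQ; C -> h | hQ | hh; Q -> C | g | SS | hd

Nullable set: {C, Q}.
S -> gQQ: Q, Q nullable, giving g | gQ | gQQ.
Drop C -> λ.
C -> hQ: Q nullable, giving h | hQ.
Q -> C: C nullable, giving C.
Unchanged (no nullable symbols): S -> dg; C -> hh; Q -> SS; Q -> g; Q -> hd.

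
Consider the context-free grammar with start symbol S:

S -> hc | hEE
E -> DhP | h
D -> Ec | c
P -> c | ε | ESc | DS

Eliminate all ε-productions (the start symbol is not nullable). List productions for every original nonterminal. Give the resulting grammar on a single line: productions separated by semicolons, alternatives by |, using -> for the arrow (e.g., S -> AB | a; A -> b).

Nullable set: {P}.
E -> DhP: P nullable, giving Dh | DhP.
Drop P -> ε.
Unchanged (no nullable symbols): S -> hEE; S -> hc; D -> Ec; D -> c; E -> h; P -> DS; P -> ESc; P -> c.

S -> hc | hEE; D -> c | Ec; E -> h | Dh | DhP; P -> c | DS | ESc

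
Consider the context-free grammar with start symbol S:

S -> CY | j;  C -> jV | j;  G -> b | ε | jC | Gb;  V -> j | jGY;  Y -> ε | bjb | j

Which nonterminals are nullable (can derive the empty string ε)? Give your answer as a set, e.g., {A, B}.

{G, Y}

Directly nullable (have an ε-rule): {G, Y}.
Not nullable: C, S, V — each has a terminal in every rule's right-hand side or depends on a non-nullable symbol.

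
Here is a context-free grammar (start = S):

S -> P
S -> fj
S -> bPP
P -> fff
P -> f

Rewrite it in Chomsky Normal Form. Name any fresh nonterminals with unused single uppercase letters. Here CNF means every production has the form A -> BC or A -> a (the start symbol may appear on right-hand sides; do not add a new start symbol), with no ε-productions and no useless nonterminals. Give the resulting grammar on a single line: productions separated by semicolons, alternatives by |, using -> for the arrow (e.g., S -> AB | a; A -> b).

S -> f | AC | AE | BF; A -> f; B -> b; C -> j; D -> AA; E -> AA; F -> PP; P -> f | AD

No ε-productions.
After unit-elimination: S -> f | fj | bPP | fff; P -> f | fff.
TERM: introduce B -> b, A -> f, C -> j and substitute in every rule of length ≥2.
BIN: P -> AAA becomes P -> AD, D -> AA; S -> AAA becomes S -> AE, E -> AA; S -> BPP becomes S -> BF, F -> PP.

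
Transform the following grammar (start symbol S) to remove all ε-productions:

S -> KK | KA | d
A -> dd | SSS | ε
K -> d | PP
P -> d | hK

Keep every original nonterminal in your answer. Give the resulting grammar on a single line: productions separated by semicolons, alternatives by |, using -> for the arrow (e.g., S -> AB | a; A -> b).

Nullable set: {A}.
S -> KA: A nullable, giving K | KA.
Drop A -> ε.
Unchanged (no nullable symbols): S -> KK; S -> d; A -> SSS; A -> dd; K -> PP; K -> d; P -> d; P -> hK.

S -> K | d | KA | KK; A -> dd | SSS; K -> d | PP; P -> d | hK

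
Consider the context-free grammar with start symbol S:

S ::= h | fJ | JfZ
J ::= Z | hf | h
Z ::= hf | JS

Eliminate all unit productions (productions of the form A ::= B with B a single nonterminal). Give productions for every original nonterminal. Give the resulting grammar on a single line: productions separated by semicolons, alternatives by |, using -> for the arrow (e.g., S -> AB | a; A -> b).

S -> h | fJ | JfZ; J -> h | JS | hf; Z -> JS | hf

Unit productions: J->Z.
Unit pairs (A ⇒* B via units): (J,Z).
S: inherits non-unit rules of {S} → JfZ | fJ | h.
J: inherits non-unit rules of {J, Z} → JS | h | hf.
Z: inherits non-unit rules of {Z} → JS | hf.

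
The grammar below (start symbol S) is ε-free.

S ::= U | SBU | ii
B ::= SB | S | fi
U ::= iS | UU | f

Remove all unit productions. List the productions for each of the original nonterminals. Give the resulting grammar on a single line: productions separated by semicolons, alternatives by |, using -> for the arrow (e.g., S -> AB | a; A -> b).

Unit productions: B->S, S->U.
Unit pairs (A ⇒* B via units): (B,S), (B,U), (S,U).
S: inherits non-unit rules of {S, U} → SBU | UU | f | iS | ii.
B: inherits non-unit rules of {B, S, U} → SB | SBU | UU | f | fi | iS | ii.
U: inherits non-unit rules of {U} → UU | f | iS.

S -> f | UU | iS | ii | SBU; B -> f | SB | UU | fi | iS | ii | SBU; U -> f | UU | iS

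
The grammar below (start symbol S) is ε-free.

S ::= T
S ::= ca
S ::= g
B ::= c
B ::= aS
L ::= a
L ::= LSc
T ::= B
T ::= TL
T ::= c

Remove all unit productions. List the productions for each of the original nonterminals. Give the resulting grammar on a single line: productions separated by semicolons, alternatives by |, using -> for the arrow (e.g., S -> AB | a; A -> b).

Unit productions: S->T, T->B.
Unit pairs (A ⇒* B via units): (S,B), (S,T), (T,B).
S: inherits non-unit rules of {B, S, T} → TL | aS | c | ca | g.
B: inherits non-unit rules of {B} → aS | c.
L: inherits non-unit rules of {L} → LSc | a.
T: inherits non-unit rules of {B, T} → TL | aS | c.

S -> c | g | TL | aS | ca; B -> c | aS; L -> a | LSc; T -> c | TL | aS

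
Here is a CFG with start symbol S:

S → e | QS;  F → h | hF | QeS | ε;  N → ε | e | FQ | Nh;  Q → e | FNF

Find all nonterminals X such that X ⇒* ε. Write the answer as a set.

Directly nullable (have an ε-rule): {F, N}.
Q is nullable via Q -> FNF (every symbol on the right is already known nullable).
Not nullable: S — each has a terminal in every rule's right-hand side or depends on a non-nullable symbol.

{F, N, Q}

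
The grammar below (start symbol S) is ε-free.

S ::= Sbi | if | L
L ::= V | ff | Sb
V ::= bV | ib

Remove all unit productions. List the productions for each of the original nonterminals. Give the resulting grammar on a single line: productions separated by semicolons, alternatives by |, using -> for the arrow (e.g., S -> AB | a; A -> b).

Unit productions: L->V, S->L.
Unit pairs (A ⇒* B via units): (L,V), (S,L), (S,V).
S: inherits non-unit rules of {L, S, V} → Sb | Sbi | bV | ff | ib | if.
L: inherits non-unit rules of {L, V} → Sb | bV | ff | ib.
V: inherits non-unit rules of {V} → bV | ib.

S -> Sb | bV | ff | ib | if | Sbi; L -> Sb | bV | ff | ib; V -> bV | ib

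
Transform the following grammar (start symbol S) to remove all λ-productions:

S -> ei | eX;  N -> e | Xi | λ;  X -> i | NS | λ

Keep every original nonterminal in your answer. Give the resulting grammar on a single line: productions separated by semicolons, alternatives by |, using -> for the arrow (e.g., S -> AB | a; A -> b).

S -> e | eX | ei; N -> e | i | Xi; X -> S | i | NS

Nullable set: {N, X}.
S -> eX: X nullable, giving e | eX.
Drop N -> λ.
N -> Xi: X nullable, giving Xi | i.
Drop X -> λ.
X -> NS: N nullable, giving NS | S.
Unchanged (no nullable symbols): S -> ei; N -> e; X -> i.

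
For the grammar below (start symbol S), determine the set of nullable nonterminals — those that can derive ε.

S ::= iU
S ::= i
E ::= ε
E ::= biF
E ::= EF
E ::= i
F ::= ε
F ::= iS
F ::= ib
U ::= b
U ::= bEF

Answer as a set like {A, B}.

Directly nullable (have an ε-rule): {E, F}.
Not nullable: S, U — each has a terminal in every rule's right-hand side or depends on a non-nullable symbol.

{E, F}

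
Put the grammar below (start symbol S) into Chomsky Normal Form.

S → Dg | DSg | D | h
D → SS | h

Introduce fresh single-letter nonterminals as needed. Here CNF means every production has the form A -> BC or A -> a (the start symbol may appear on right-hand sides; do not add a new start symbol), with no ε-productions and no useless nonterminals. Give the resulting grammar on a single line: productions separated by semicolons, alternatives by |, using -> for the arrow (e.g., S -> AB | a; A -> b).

No ε-productions.
After unit-elimination: S -> h | Dg | SS | DSg; D -> h | SS.
TERM: introduce A -> g and substitute in every rule of length ≥2.
BIN: S -> DSA becomes S -> DB, B -> SA.

S -> h | DA | DB | SS; A -> g; B -> SA; D -> h | SS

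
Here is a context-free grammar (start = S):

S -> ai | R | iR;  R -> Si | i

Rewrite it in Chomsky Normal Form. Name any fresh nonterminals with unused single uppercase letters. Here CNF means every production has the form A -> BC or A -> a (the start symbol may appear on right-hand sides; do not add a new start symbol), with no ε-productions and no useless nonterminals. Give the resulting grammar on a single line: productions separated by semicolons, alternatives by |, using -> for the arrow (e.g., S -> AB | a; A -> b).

S -> i | AR | BA | SA; A -> i; B -> a; R -> i | SA

No ε-productions.
After unit-elimination: S -> i | Si | ai | iR; R -> i | Si.
TERM: introduce B -> a, A -> i and substitute in every rule of length ≥2.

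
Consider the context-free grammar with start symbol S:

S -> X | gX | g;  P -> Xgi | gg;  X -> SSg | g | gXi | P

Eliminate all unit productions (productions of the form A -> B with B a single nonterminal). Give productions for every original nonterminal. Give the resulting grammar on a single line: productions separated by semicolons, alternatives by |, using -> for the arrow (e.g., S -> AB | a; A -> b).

S -> g | gX | gg | SSg | Xgi | gXi; P -> gg | Xgi; X -> g | gg | SSg | Xgi | gXi

Unit productions: S->X, X->P.
Unit pairs (A ⇒* B via units): (S,P), (S,X), (X,P).
S: inherits non-unit rules of {P, S, X} → SSg | Xgi | g | gX | gXi | gg.
P: inherits non-unit rules of {P} → Xgi | gg.
X: inherits non-unit rules of {P, X} → SSg | Xgi | g | gXi | gg.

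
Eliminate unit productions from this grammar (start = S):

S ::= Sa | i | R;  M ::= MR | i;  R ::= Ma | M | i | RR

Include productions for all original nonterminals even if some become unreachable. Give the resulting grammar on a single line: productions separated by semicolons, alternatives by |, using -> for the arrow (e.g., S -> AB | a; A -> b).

S -> i | MR | Ma | RR | Sa; M -> i | MR; R -> i | MR | Ma | RR

Unit productions: R->M, S->R.
Unit pairs (A ⇒* B via units): (R,M), (S,M), (S,R).
S: inherits non-unit rules of {M, R, S} → MR | Ma | RR | Sa | i.
M: inherits non-unit rules of {M} → MR | i.
R: inherits non-unit rules of {M, R} → MR | Ma | RR | i.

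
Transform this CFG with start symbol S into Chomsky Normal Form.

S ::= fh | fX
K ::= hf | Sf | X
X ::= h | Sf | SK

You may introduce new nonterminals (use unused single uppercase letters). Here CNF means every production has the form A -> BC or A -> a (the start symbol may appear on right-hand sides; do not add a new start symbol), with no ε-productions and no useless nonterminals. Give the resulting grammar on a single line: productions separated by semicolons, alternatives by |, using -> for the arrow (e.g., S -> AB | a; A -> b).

S -> AB | AX; A -> f; B -> h; K -> h | BA | SA | SK; X -> h | SA | SK

No ε-productions.
After unit-elimination: S -> fX | fh; K -> h | SK | Sf | hf; X -> h | SK | Sf.
TERM: introduce A -> f, B -> h and substitute in every rule of length ≥2.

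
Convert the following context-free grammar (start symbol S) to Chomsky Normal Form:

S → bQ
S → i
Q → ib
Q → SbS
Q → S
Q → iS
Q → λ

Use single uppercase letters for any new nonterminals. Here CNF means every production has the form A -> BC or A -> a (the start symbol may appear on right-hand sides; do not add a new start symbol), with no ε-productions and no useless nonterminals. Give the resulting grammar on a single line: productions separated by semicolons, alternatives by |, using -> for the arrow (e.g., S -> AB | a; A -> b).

S -> b | i | AQ; A -> b; B -> i; C -> AS; Q -> b | i | AQ | BA | BS | SC

Nullable: {Q}; after ε-elimination: S -> b | i | bQ; Q -> S | iS | ib | SbS.
After unit-elimination: S -> b | i | bQ; Q -> b | i | bQ | iS | ib | SbS.
TERM: introduce A -> b, B -> i and substitute in every rule of length ≥2.
BIN: Q -> SAS becomes Q -> SC, C -> AS.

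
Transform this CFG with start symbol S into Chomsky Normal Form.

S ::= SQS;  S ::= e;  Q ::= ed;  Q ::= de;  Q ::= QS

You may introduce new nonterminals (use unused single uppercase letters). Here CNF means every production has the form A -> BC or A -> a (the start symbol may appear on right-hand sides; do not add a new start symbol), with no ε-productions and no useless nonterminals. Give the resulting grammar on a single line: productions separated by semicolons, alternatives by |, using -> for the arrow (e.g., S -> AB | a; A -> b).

S -> e | SC; A -> d; B -> e; C -> QS; Q -> AB | BA | QS

No ε-productions.
No unit productions to eliminate.
TERM: introduce A -> d, B -> e and substitute in every rule of length ≥2.
BIN: S -> SQS becomes S -> SC, C -> QS.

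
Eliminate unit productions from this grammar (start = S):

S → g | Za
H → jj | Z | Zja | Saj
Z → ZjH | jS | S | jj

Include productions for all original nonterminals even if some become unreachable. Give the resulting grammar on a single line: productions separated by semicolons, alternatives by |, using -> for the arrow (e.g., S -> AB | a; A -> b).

S -> g | Za; H -> g | Za | jS | jj | Saj | ZjH | Zja; Z -> g | Za | jS | jj | ZjH

Unit productions: H->Z, Z->S.
Unit pairs (A ⇒* B via units): (H,S), (H,Z), (Z,S).
S: inherits non-unit rules of {S} → Za | g.
H: inherits non-unit rules of {H, S, Z} → Saj | Za | ZjH | Zja | g | jS | jj.
Z: inherits non-unit rules of {S, Z} → Za | ZjH | g | jS | jj.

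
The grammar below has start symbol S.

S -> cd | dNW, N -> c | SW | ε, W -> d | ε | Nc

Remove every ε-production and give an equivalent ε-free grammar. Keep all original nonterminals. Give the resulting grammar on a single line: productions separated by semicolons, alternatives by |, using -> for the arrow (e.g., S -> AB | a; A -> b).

Nullable set: {N, W}.
S -> dNW: N, W nullable, giving d | dN | dNW | dW.
Drop N -> ε.
N -> SW: W nullable, giving S | SW.
Drop W -> ε.
W -> Nc: N nullable, giving Nc | c.
Unchanged (no nullable symbols): S -> cd; N -> c; W -> d.

S -> d | cd | dN | dW | dNW; N -> S | c | SW; W -> c | d | Nc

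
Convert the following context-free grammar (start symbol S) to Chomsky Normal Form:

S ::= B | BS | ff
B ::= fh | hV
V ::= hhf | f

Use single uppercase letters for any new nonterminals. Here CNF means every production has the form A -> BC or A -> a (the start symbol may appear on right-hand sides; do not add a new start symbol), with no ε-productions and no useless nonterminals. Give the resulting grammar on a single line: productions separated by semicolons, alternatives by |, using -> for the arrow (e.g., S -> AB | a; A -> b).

S -> AA | AC | BS | CV; A -> f; B -> AC | CV; C -> h; D -> CA; V -> f | CD

No ε-productions.
After unit-elimination: S -> BS | ff | fh | hV; B -> fh | hV; V -> f | hhf.
TERM: introduce A -> f, C -> h and substitute in every rule of length ≥2.
BIN: V -> CCA becomes V -> CD, D -> CA.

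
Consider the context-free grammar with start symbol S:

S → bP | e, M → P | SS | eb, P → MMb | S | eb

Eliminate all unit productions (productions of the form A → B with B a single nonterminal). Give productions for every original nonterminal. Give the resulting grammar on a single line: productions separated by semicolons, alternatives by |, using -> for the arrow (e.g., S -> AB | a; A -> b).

S -> e | bP; M -> e | SS | bP | eb | MMb; P -> e | bP | eb | MMb

Unit productions: M->P, P->S.
Unit pairs (A ⇒* B via units): (M,P), (M,S), (P,S).
S: inherits non-unit rules of {S} → bP | e.
M: inherits non-unit rules of {M, P, S} → MMb | SS | bP | e | eb.
P: inherits non-unit rules of {P, S} → MMb | bP | e | eb.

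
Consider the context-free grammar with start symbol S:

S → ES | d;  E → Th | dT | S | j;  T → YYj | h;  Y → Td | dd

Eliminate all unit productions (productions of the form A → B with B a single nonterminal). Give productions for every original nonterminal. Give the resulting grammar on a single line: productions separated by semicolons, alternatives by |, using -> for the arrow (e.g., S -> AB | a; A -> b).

S -> d | ES; E -> d | j | ES | Th | dT; T -> h | YYj; Y -> Td | dd

Unit productions: E->S.
Unit pairs (A ⇒* B via units): (E,S).
S: inherits non-unit rules of {S} → ES | d.
E: inherits non-unit rules of {E, S} → ES | Th | d | dT | j.
T: inherits non-unit rules of {T} → YYj | h.
Y: inherits non-unit rules of {Y} → Td | dd.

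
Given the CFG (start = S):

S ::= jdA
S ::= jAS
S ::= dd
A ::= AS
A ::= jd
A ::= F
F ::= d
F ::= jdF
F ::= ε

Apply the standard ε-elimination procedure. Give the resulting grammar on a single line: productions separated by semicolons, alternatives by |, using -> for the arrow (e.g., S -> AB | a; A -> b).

S -> dd | jS | jd | jAS | jdA; A -> F | S | AS | jd; F -> d | jd | jdF

Nullable set: {A, F}.
S -> jAS: A nullable, giving jAS | jS.
S -> jdA: A nullable, giving jd | jdA.
A -> AS: A nullable, giving AS | S.
A -> F: F nullable, giving F.
Drop F -> ε.
F -> jdF: F nullable, giving jd | jdF.
Unchanged (no nullable symbols): S -> dd; A -> jd; F -> d.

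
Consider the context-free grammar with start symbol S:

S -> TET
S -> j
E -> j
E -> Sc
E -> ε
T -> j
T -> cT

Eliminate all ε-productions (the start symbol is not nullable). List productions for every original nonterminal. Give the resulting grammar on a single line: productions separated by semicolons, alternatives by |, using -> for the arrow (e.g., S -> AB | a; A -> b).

Nullable set: {E}.
S -> TET: E nullable, giving TET | TT.
Drop E -> ε.
Unchanged (no nullable symbols): S -> j; E -> Sc; E -> j; T -> cT; T -> j.

S -> j | TT | TET; E -> j | Sc; T -> j | cT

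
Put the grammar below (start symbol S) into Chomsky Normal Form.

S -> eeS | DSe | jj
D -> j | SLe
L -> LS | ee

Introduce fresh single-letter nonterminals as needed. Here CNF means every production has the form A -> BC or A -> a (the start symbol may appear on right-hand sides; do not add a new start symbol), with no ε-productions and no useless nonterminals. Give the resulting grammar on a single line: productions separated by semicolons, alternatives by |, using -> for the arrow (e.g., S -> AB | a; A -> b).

No ε-productions.
No unit productions to eliminate.
TERM: introduce A -> e, B -> j and substitute in every rule of length ≥2.
BIN: D -> SLA becomes D -> SC, C -> LA; S -> AAS becomes S -> AE, E -> AS; S -> DSA becomes S -> DF, F -> SA.

S -> AE | BB | DF; A -> e; B -> j; C -> LA; D -> j | SC; E -> AS; F -> SA; L -> AA | LS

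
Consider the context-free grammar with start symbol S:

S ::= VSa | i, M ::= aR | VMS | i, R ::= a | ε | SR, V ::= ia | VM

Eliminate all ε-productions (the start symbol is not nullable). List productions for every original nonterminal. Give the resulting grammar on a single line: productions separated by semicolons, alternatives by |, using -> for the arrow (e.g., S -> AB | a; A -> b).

S -> i | VSa; M -> a | i | aR | VMS; R -> S | a | SR; V -> VM | ia

Nullable set: {R}.
M -> aR: R nullable, giving a | aR.
Drop R -> ε.
R -> SR: R nullable, giving S | SR.
Unchanged (no nullable symbols): S -> VSa; S -> i; M -> VMS; M -> i; R -> a; V -> VM; V -> ia.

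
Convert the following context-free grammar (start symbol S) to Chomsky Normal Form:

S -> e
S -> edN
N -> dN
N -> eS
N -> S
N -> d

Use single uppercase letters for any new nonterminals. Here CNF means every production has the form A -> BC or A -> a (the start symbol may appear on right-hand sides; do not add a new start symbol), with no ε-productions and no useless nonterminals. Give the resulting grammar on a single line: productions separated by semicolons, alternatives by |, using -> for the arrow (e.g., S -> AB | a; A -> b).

No ε-productions.
After unit-elimination: S -> e | edN; N -> d | e | dN | eS | edN.
TERM: introduce A -> d, B -> e and substitute in every rule of length ≥2.
BIN: N -> BAN becomes N -> BC, C -> AN; S -> BAN becomes S -> BD, D -> AN.

S -> e | BD; A -> d; B -> e; C -> AN; D -> AN; N -> d | e | AN | BC | BS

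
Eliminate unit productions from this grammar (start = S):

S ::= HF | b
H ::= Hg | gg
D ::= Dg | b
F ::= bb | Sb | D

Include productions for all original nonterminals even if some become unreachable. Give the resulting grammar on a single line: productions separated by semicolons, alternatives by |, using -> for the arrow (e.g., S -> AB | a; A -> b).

S -> b | HF; D -> b | Dg; F -> b | Dg | Sb | bb; H -> Hg | gg

Unit productions: F->D.
Unit pairs (A ⇒* B via units): (F,D).
S: inherits non-unit rules of {S} → HF | b.
D: inherits non-unit rules of {D} → Dg | b.
F: inherits non-unit rules of {D, F} → Dg | Sb | b | bb.
H: inherits non-unit rules of {H} → Hg | gg.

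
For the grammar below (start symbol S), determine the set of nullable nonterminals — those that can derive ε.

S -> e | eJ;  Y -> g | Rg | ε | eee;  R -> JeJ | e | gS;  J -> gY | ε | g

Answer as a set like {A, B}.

{J, Y}

Directly nullable (have an ε-rule): {J, Y}.
Not nullable: R, S — each has a terminal in every rule's right-hand side or depends on a non-nullable symbol.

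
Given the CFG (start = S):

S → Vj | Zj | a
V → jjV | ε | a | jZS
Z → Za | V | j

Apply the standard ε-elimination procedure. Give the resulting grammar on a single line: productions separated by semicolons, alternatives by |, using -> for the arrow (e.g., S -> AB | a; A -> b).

S -> a | j | Vj | Zj; V -> a | jS | jj | jZS | jjV; Z -> V | a | j | Za

Nullable set: {V, Z}.
S -> Vj: V nullable, giving Vj | j.
S -> Zj: Z nullable, giving Zj | j.
Drop V -> ε.
V -> jZS: Z nullable, giving jS | jZS.
V -> jjV: V nullable, giving jj | jjV.
Z -> V: V nullable, giving V.
Z -> Za: Z nullable, giving Za | a.
Unchanged (no nullable symbols): S -> a; V -> a; Z -> j.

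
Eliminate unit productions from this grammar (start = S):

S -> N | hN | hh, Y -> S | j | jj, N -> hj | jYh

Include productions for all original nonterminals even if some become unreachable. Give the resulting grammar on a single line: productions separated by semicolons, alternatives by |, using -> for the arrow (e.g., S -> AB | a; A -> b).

Unit productions: S->N, Y->S.
Unit pairs (A ⇒* B via units): (S,N), (Y,N), (Y,S).
S: inherits non-unit rules of {N, S} → hN | hh | hj | jYh.
N: inherits non-unit rules of {N} → hj | jYh.
Y: inherits non-unit rules of {N, S, Y} → hN | hh | hj | j | jYh | jj.

S -> hN | hh | hj | jYh; N -> hj | jYh; Y -> j | hN | hh | hj | jj | jYh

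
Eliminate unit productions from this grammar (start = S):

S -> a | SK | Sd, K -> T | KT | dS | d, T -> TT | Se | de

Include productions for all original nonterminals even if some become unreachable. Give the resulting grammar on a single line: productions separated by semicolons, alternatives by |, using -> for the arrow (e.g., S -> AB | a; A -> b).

Unit productions: K->T.
Unit pairs (A ⇒* B via units): (K,T).
S: inherits non-unit rules of {S} → SK | Sd | a.
K: inherits non-unit rules of {K, T} → KT | Se | TT | d | dS | de.
T: inherits non-unit rules of {T} → Se | TT | de.

S -> a | SK | Sd; K -> d | KT | Se | TT | dS | de; T -> Se | TT | de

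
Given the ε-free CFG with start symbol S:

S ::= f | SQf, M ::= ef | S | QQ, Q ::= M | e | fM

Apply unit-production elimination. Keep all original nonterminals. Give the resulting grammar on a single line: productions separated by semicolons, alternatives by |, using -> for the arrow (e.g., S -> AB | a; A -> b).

S -> f | SQf; M -> f | QQ | ef | SQf; Q -> e | f | QQ | ef | fM | SQf

Unit productions: M->S, Q->M.
Unit pairs (A ⇒* B via units): (M,S), (Q,M), (Q,S).
S: inherits non-unit rules of {S} → SQf | f.
M: inherits non-unit rules of {M, S} → QQ | SQf | ef | f.
Q: inherits non-unit rules of {M, Q, S} → QQ | SQf | e | ef | f | fM.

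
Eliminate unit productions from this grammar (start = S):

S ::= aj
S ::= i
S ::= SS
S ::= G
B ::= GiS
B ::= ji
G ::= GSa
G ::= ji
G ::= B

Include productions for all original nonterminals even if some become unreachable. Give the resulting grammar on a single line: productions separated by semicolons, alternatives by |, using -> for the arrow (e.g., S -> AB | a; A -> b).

S -> i | SS | aj | ji | GSa | GiS; B -> ji | GiS; G -> ji | GSa | GiS

Unit productions: G->B, S->G.
Unit pairs (A ⇒* B via units): (G,B), (S,B), (S,G).
S: inherits non-unit rules of {B, G, S} → GSa | GiS | SS | aj | i | ji.
B: inherits non-unit rules of {B} → GiS | ji.
G: inherits non-unit rules of {B, G} → GSa | GiS | ji.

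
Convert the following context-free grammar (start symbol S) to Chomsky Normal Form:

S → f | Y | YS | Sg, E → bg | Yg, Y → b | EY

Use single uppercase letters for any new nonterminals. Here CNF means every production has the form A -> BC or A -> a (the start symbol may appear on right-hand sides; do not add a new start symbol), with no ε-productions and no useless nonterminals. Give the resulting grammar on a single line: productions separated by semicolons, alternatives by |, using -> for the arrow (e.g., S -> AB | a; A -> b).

No ε-productions.
After unit-elimination: S -> b | f | EY | Sg | YS; E -> Yg | bg; Y -> b | EY.
TERM: introduce B -> b, A -> g and substitute in every rule of length ≥2.

S -> b | f | EY | SA | YS; A -> g; B -> b; E -> BA | YA; Y -> b | EY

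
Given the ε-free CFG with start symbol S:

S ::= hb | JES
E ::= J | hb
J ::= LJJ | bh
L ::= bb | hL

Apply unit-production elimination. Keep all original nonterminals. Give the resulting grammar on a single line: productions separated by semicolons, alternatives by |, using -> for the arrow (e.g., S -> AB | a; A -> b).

S -> hb | JES; E -> bh | hb | LJJ; J -> bh | LJJ; L -> bb | hL

Unit productions: E->J.
Unit pairs (A ⇒* B via units): (E,J).
S: inherits non-unit rules of {S} → JES | hb.
E: inherits non-unit rules of {E, J} → LJJ | bh | hb.
J: inherits non-unit rules of {J} → LJJ | bh.
L: inherits non-unit rules of {L} → bb | hL.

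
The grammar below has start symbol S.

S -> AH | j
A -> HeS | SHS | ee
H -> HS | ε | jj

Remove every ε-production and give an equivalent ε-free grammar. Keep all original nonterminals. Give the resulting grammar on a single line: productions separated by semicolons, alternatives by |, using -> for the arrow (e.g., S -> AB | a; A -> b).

Nullable set: {H}.
S -> AH: H nullable, giving A | AH.
A -> HeS: H nullable, giving HeS | eS.
A -> SHS: H nullable, giving SHS | SS.
Drop H -> ε.
H -> HS: H nullable, giving HS | S.
Unchanged (no nullable symbols): S -> j; A -> ee; H -> jj.

S -> A | j | AH; A -> SS | eS | ee | HeS | SHS; H -> S | HS | jj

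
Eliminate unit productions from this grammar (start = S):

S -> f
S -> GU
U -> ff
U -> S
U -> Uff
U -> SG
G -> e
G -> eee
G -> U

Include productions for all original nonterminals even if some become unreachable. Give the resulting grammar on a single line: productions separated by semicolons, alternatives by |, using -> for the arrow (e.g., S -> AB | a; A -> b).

S -> f | GU; G -> e | f | GU | SG | ff | Uff | eee; U -> f | GU | SG | ff | Uff

Unit productions: G->U, U->S.
Unit pairs (A ⇒* B via units): (G,S), (G,U), (U,S).
S: inherits non-unit rules of {S} → GU | f.
G: inherits non-unit rules of {G, S, U} → GU | SG | Uff | e | eee | f | ff.
U: inherits non-unit rules of {S, U} → GU | SG | Uff | f | ff.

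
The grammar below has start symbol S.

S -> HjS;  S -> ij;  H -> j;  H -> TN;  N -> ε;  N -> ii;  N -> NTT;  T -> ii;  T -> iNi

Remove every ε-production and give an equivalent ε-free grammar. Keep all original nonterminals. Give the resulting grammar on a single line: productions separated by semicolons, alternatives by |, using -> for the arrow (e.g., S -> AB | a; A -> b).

S -> ij | HjS; H -> T | j | TN; N -> TT | ii | NTT; T -> ii | iNi

Nullable set: {N}.
H -> TN: N nullable, giving T | TN.
Drop N -> ε.
N -> NTT: N nullable, giving NTT | TT.
T -> iNi: N nullable, giving iNi | ii.
Unchanged (no nullable symbols): S -> HjS; S -> ij; H -> j; N -> ii; T -> ii.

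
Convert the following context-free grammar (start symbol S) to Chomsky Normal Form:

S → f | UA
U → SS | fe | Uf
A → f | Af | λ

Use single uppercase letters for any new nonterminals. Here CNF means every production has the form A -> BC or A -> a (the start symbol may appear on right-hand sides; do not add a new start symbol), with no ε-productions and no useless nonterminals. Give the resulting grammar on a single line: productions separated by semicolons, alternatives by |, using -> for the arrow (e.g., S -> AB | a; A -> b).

Nullable: {A}; after ε-elimination: S -> U | f | UA; A -> f | Af; U -> SS | Uf | fe.
After unit-elimination: S -> f | SS | UA | Uf | fe; A -> f | Af; U -> SS | Uf | fe.
TERM: introduce C -> e, B -> f and substitute in every rule of length ≥2.

S -> f | BC | SS | UA | UB; A -> f | AB; B -> f; C -> e; U -> BC | SS | UB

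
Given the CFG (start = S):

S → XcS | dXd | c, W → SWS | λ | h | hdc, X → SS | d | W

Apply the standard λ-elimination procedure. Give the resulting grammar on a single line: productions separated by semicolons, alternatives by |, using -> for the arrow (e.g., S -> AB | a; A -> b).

Nullable set: {W, X}.
S -> XcS: X nullable, giving XcS | cS.
S -> dXd: X nullable, giving dXd | dd.
Drop W -> λ.
W -> SWS: W nullable, giving SS | SWS.
X -> W: W nullable, giving W.
Unchanged (no nullable symbols): S -> c; W -> h; W -> hdc; X -> SS; X -> d.

S -> c | cS | dd | XcS | dXd; W -> h | SS | SWS | hdc; X -> W | d | SS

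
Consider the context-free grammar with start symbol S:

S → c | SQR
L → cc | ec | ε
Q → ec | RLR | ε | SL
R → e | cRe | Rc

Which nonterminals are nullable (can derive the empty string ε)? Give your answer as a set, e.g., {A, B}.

Directly nullable (have an ε-rule): {L, Q}.
Not nullable: R, S — each has a terminal in every rule's right-hand side or depends on a non-nullable symbol.

{L, Q}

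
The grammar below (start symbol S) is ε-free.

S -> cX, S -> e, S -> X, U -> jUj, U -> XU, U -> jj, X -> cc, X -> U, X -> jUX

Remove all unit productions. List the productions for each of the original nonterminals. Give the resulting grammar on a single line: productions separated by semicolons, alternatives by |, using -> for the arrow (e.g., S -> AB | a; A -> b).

Unit productions: S->X, X->U.
Unit pairs (A ⇒* B via units): (S,U), (S,X), (X,U).
S: inherits non-unit rules of {S, U, X} → XU | cX | cc | e | jUX | jUj | jj.
U: inherits non-unit rules of {U} → XU | jUj | jj.
X: inherits non-unit rules of {U, X} → XU | cc | jUX | jUj | jj.

S -> e | XU | cX | cc | jj | jUX | jUj; U -> XU | jj | jUj; X -> XU | cc | jj | jUX | jUj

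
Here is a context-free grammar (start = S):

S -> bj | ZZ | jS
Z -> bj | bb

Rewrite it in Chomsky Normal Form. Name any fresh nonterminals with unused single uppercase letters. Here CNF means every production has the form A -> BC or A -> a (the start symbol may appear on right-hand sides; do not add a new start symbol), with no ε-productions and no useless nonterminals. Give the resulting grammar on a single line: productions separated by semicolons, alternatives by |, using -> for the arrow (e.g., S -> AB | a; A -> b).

No ε-productions.
No unit productions to eliminate.
TERM: introduce A -> b, B -> j and substitute in every rule of length ≥2.

S -> AB | BS | ZZ; A -> b; B -> j; Z -> AA | AB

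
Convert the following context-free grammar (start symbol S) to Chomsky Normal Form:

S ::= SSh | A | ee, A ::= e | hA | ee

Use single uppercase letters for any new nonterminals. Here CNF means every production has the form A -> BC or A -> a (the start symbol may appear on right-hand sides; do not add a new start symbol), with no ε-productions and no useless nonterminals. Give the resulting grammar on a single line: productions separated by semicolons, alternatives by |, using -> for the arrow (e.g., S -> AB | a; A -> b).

No ε-productions.
After unit-elimination: S -> e | ee | hA | SSh; A -> e | ee | hA.
TERM: introduce B -> e, C -> h and substitute in every rule of length ≥2.
BIN: S -> SSC becomes S -> SD, D -> SC.

S -> e | BB | CA | SD; A -> e | BB | CA; B -> e; C -> h; D -> SC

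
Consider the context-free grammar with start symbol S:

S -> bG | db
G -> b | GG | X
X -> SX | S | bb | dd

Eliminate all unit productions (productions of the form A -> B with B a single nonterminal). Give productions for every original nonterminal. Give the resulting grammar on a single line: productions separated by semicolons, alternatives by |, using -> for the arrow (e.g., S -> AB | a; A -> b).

Unit productions: G->X, X->S.
Unit pairs (A ⇒* B via units): (G,S), (G,X), (X,S).
S: inherits non-unit rules of {S} → bG | db.
G: inherits non-unit rules of {G, S, X} → GG | SX | b | bG | bb | db | dd.
X: inherits non-unit rules of {S, X} → SX | bG | bb | db | dd.

S -> bG | db; G -> b | GG | SX | bG | bb | db | dd; X -> SX | bG | bb | db | dd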